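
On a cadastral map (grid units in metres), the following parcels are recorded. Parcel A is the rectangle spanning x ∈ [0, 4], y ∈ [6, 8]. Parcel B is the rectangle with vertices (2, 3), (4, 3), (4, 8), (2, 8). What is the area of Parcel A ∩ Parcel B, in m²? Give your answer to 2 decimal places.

|Parcel A∩Parcel B|: x∈[2,4], y∈[6,8] → 2·2 = 4.

4.00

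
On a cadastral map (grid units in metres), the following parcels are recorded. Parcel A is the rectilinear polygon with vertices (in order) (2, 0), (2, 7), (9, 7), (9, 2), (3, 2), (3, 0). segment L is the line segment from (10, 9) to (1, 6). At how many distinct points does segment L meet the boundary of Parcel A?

2

The segment meets the boundary at (4,7), (2,6.333).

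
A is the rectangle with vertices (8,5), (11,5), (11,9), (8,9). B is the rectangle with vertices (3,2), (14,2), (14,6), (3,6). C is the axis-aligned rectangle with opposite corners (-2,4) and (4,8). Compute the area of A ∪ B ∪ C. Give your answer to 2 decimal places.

75.00

By inclusion–exclusion:
Individual areas: |A| = 12, |B| = 44, |C| = 24.
|A∩B|: x∈[8,11], y∈[5,6] → 3·1 = 3.
|A∩C| = 0 (no overlap).
|B∩C|: x∈[3,4], y∈[4,6] → 1·2 = 2.
|A∩B∩C| = 0.
|A ∪ B ∪ C| = 80 − 5 + 0 = 75.00.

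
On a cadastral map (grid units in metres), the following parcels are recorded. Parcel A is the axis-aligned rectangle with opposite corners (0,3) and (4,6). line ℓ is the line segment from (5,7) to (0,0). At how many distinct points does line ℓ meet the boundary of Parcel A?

The segment meets the boundary at (2.143,3), (4,5.6).

2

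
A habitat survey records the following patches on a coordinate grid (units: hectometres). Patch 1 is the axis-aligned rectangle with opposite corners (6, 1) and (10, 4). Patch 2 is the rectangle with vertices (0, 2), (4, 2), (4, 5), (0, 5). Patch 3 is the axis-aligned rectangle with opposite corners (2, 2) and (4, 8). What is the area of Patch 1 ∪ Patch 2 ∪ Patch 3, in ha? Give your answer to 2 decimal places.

By inclusion–exclusion:
Individual areas: |Patch 1| = 12, |Patch 2| = 12, |Patch 3| = 12.
|Patch 1∩Patch 2| = 0 (no overlap).
|Patch 1∩Patch 3| = 0 (no overlap).
|Patch 2∩Patch 3|: x∈[2,4], y∈[2,5] → 2·3 = 6.
|Patch 1∩Patch 2∩Patch 3| = 0.
|Patch 1 ∪ Patch 2 ∪ Patch 3| = 36 − 6 + 0 = 30.00.

30.00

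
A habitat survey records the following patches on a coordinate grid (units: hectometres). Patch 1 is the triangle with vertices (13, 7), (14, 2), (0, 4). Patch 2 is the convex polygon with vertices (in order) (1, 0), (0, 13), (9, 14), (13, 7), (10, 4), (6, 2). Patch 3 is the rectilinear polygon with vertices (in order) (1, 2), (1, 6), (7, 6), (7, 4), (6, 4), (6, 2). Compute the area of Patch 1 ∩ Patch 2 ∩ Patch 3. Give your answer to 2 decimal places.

The intersection is the polygon with vertices (7,5.615), (7,4), (6,4), (6,3.143), (1,3.857), (1,4.231).
By the shoelace formula its area is 8.04.

8.04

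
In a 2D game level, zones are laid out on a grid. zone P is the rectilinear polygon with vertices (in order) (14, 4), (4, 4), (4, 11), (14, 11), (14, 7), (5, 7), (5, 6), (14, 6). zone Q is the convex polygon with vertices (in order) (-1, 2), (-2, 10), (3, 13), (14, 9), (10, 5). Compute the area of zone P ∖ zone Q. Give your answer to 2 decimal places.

16.83

|zone P| = 61, |zone P∩zone Q| = 44.1667.
|zone P ∖ zone Q| = |zone P| − |zone P∩zone Q| = 61 − 44.1667 = 16.83.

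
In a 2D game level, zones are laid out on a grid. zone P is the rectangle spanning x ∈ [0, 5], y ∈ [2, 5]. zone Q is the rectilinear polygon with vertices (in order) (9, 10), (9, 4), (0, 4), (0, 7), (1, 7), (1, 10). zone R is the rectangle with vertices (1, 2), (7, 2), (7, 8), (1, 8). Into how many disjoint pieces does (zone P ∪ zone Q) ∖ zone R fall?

(zone P ∪ zone Q) ∖ zone R splits into 2 disjoint pieces (area 5, area 24).

2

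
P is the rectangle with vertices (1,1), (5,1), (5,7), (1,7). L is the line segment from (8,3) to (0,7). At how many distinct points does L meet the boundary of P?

The segment meets the boundary at (1,6.5), (5,4.5).

2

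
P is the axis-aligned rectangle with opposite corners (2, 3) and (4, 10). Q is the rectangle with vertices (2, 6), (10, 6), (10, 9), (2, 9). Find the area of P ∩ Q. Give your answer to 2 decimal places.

|P∩Q|: x∈[2,4], y∈[6,9] → 2·3 = 6.

6.00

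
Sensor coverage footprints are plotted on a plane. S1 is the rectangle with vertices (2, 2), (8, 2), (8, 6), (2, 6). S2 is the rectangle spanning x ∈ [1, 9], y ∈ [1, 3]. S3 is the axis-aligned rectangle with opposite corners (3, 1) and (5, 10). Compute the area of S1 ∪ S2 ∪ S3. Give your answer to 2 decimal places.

By inclusion–exclusion:
Individual areas: |S1| = 24, |S2| = 16, |S3| = 18.
|S1∩S2|: x∈[2,8], y∈[2,3] → 6·1 = 6.
|S1∩S3|: x∈[3,5], y∈[2,6] → 2·4 = 8.
|S2∩S3|: x∈[3,5], y∈[1,3] → 2·2 = 4.
|S1∩S2∩S3| = 2.
|S1 ∪ S2 ∪ S3| = 58 − 18 + 2 = 42.00.

42.00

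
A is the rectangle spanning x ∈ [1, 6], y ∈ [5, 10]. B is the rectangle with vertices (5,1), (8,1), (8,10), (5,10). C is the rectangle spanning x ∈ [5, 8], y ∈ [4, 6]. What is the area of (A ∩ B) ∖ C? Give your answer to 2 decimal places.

4.00

|A ∩ B| = 5.
|(A ∩ B) ∩ C| = 1.
|(A ∩ B) ∖ C| = 5 − 1 = 4.00.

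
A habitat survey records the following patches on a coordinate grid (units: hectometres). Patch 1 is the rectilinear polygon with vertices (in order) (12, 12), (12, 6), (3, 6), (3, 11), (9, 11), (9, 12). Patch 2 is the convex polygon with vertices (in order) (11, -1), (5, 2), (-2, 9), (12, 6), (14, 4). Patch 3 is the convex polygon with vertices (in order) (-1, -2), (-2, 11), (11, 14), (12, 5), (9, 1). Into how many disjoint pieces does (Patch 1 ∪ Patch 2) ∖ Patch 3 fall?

2

(Patch 1 ∪ Patch 2) ∖ Patch 3 splits into 2 disjoint pieces (area 18.8472, area 0.0102).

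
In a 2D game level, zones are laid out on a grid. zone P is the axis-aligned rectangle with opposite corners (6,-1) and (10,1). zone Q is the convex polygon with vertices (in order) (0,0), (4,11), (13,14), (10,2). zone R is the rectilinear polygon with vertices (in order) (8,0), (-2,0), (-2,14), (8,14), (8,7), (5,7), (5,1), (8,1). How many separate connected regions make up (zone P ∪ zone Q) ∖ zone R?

2

(zone P ∪ zone Q) ∖ zone R splits into 2 disjoint pieces (area 6, area 55.3333).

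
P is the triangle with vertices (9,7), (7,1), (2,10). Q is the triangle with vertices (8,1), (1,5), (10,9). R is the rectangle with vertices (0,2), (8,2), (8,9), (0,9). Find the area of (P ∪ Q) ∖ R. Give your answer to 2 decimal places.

9.05

|P ∪ Q| = 39.4413.
|(P ∪ Q) ∩ R| = 30.3876.
|(P ∪ Q) ∖ R| = 39.4413 − 30.3876 = 9.05.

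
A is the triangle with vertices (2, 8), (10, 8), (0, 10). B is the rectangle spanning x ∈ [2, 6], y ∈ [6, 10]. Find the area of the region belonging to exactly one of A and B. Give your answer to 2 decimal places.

|A| = 8, |B| = 16, |A∩B| = 4.8.
|A △ B| = |A| + |B| − 2·|A∩B| = 8 + 16 − 9.6 = 14.40.

14.40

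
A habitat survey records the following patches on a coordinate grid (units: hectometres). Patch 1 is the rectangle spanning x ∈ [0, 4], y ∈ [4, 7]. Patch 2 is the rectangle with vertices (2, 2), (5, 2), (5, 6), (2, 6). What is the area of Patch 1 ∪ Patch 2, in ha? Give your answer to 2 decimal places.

20.00

By inclusion–exclusion:
Individual areas: |Patch 1| = 12, |Patch 2| = 12.
|Patch 1∩Patch 2|: x∈[2,4], y∈[4,6] → 2·2 = 4.
|Patch 1 ∪ Patch 2| = 24 − 4 = 20.00.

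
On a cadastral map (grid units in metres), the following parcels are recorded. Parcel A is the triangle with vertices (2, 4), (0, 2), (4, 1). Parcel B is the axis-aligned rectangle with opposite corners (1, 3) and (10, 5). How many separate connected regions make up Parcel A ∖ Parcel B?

Parcel A ∖ Parcel B is a single connected region.

1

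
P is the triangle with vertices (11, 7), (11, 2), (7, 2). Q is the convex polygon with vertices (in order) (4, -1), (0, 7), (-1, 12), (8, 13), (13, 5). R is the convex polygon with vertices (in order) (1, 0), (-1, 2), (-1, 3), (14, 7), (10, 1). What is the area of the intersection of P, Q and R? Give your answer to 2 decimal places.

The intersection is the polygon with vertices (8.5,2), (7,2), (10.186,5.983), (11,6.2), (11,3.667).
By the shoelace formula its area is 7.59.

7.59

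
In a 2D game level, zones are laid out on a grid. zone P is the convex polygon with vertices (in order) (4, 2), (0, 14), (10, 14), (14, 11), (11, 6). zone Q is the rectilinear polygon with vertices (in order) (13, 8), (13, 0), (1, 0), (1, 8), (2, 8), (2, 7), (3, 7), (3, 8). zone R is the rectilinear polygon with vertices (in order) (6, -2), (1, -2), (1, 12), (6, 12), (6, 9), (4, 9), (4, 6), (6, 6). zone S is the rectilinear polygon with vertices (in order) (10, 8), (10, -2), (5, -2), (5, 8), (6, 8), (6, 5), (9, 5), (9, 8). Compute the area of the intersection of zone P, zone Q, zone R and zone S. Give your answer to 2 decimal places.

3.14

The intersection is the polygon with vertices (6,6), (6,5), (6,3.143), (5,2.571), (5,6).
By the shoelace formula its area is 3.14.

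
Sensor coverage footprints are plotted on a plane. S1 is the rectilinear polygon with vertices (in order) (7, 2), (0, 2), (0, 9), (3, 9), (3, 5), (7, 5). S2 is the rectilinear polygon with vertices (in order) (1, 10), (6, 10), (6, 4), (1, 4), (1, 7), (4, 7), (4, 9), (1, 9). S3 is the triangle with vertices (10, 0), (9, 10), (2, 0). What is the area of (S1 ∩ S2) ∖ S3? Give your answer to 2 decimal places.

8.15

|S1 ∩ S2| = 9.
|(S1 ∩ S2) ∩ S3| = 0.85.
|(S1 ∩ S2) ∖ S3| = 9 − 0.85 = 8.15.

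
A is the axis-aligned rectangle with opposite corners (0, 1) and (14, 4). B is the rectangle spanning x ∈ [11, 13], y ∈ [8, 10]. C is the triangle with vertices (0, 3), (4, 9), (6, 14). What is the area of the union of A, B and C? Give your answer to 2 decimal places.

49.94

By inclusion–exclusion:
Individual areas: |A| = 42, |B| = 4, |C| = 4.
|A∩B| = 0 (no overlap).
|A∩C| = 0.0606.
|B∩C| = 0.
|A∩B∩C| = 0.
|A ∪ B ∪ C| = 50 − 0.0606 + 0 = 49.94.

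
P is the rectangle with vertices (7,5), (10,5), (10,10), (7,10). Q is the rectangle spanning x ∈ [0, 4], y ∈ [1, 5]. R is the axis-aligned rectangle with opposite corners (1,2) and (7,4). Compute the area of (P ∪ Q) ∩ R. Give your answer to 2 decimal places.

6.00

The region (P ∪ Q) ∩ R is the polygon with vertices (4,2), (1,2), (1,4), (4,4).
By the shoelace formula its area is 6.00.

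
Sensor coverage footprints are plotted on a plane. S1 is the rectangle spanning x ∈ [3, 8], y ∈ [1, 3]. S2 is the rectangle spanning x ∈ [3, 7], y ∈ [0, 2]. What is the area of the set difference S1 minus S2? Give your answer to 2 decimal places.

6.00

|S1∩S2|: x∈[3,7], y∈[1,2] → 4·1 = 4.
|S1| = 10.
|S1 ∖ S2| = |S1| − |S1∩S2| = 10 − 4 = 6.00.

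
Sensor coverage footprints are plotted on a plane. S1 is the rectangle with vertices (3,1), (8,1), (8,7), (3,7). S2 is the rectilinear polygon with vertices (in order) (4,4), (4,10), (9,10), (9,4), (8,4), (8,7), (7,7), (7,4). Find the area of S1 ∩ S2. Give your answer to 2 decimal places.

9.00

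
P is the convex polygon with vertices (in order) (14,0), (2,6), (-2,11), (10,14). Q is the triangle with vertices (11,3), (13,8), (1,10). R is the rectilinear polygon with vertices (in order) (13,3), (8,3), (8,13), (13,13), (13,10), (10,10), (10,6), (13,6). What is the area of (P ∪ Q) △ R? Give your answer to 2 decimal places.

86.85

|P ∪ Q| = 109.35.
|(P ∪ Q) ∩ R| = 30.25.
|(P ∪ Q) △ R| = 109.35 + 38 − 60.5 = 86.85.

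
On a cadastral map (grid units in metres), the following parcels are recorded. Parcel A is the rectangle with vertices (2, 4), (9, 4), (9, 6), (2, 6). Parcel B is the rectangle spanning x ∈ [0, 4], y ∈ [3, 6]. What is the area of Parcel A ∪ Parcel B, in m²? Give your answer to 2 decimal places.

22.00

By inclusion–exclusion:
Individual areas: |Parcel A| = 14, |Parcel B| = 12.
|Parcel A∩Parcel B|: x∈[2,4], y∈[4,6] → 2·2 = 4.
|Parcel A ∪ Parcel B| = 26 − 4 = 22.00.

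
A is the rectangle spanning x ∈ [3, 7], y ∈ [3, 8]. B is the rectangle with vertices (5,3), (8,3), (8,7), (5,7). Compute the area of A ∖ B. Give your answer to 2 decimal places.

12.00

|A∩B|: x∈[5,7], y∈[3,7] → 2·4 = 8.
|A| = 20.
|A ∖ B| = |A| − |A∩B| = 20 − 8 = 12.00.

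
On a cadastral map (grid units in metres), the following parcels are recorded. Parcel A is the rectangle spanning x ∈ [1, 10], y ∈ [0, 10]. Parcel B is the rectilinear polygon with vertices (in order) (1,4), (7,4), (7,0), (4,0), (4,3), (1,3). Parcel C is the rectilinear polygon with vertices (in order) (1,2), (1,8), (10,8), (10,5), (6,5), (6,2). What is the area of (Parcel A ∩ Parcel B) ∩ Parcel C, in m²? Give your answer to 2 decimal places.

7.00

The region (Parcel A ∩ Parcel B) ∩ Parcel C is the polygon with vertices (6,4), (6,2), (4,2), (4,3), (1,3), (1,4).
By the shoelace formula its area is 7.00.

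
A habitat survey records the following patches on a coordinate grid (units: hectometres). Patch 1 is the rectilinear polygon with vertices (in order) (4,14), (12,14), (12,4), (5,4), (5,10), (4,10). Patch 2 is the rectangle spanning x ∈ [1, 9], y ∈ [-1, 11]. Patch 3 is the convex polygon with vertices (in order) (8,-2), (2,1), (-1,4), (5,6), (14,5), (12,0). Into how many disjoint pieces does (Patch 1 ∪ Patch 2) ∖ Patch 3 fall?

(Patch 1 ∪ Patch 2) ∖ Patch 3 splits into 2 disjoint pieces (area 84.3889, area 6.5).

2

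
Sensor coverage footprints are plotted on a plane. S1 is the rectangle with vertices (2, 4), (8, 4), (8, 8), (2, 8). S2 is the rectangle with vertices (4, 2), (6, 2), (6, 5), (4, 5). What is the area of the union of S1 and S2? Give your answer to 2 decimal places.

28.00

By inclusion–exclusion:
Individual areas: |S1| = 24, |S2| = 6.
|S1∩S2|: x∈[4,6], y∈[4,5] → 2·1 = 2.
|S1 ∪ S2| = 30 − 2 = 28.00.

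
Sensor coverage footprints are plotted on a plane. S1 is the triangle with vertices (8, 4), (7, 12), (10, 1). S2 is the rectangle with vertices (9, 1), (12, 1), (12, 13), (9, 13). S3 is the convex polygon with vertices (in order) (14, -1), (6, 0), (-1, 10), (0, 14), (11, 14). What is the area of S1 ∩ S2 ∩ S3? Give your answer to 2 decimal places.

The intersection is the polygon with vertices (9,2.5), (9,4.667), (10,1).
By the shoelace formula its area is 1.08.

1.08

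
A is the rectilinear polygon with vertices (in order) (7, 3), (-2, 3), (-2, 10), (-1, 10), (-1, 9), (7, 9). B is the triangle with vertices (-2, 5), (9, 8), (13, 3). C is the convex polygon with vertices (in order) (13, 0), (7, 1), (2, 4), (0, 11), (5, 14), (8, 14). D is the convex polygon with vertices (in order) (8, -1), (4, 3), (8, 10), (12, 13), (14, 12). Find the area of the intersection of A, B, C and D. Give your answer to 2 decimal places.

5.04

The intersection is the polygon with vertices (7,7.455), (7,3.8), (4.637,4.115), (6.462,7.308).
By the shoelace formula its area is 5.04.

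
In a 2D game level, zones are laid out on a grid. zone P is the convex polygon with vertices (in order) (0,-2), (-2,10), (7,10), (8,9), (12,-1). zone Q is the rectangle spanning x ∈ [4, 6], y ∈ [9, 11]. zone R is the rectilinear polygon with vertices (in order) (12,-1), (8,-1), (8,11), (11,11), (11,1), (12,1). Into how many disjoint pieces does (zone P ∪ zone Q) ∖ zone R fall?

2

(zone P ∪ zone Q) ∖ zone R splits into 2 disjoint pieces (area 107.5, area 0.05).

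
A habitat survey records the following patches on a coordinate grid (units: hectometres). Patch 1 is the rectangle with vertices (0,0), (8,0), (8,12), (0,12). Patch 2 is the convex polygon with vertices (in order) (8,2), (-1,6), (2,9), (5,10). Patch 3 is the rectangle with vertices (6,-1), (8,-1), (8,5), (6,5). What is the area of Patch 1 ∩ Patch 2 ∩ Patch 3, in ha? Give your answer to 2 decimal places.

3.42

The intersection is the polygon with vertices (8,2), (6,2.889), (6,5), (6.875,5).
By the shoelace formula its area is 3.42.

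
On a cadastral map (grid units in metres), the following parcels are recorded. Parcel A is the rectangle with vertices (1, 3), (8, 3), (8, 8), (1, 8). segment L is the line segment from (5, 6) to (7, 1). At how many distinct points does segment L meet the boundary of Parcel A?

The segment meets the boundary at (6.2,3).

1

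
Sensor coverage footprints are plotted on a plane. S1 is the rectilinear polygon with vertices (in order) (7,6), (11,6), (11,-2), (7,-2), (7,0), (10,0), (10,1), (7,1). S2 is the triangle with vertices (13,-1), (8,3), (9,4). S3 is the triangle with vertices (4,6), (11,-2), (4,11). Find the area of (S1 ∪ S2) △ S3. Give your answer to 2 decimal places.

37.65

|S1 ∪ S2| = 29.9.
|(S1 ∪ S2) ∩ S3| = 4.8729.
|(S1 ∪ S2) △ S3| = 29.9 + 17.5 − 9.7459 = 37.65.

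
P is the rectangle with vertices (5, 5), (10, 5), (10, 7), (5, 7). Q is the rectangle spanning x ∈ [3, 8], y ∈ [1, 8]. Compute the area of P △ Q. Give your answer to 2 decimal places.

|P∩Q|: x∈[5,8], y∈[5,7] → 3·2 = 6.
|P △ Q| = |P| + |Q| − 2·|P∩Q| = 10 + 35 − 12 = 33.00.

33.00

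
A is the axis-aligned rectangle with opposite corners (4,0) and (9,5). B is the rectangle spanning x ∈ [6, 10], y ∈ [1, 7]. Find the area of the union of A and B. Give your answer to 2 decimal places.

By inclusion–exclusion:
Individual areas: |A| = 25, |B| = 24.
|A∩B|: x∈[6,9], y∈[1,5] → 3·4 = 12.
|A ∪ B| = 49 − 12 = 37.00.

37.00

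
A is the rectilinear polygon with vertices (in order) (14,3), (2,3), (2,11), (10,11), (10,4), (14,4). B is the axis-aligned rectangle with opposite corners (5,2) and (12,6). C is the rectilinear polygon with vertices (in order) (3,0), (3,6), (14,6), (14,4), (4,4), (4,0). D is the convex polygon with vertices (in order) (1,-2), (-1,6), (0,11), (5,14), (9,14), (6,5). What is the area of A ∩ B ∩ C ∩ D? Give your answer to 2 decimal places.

1.81

The intersection is the polygon with vertices (6.333,6), (6,5), (5.286,4), (5,4), (5,6).
By the shoelace formula its area is 1.81.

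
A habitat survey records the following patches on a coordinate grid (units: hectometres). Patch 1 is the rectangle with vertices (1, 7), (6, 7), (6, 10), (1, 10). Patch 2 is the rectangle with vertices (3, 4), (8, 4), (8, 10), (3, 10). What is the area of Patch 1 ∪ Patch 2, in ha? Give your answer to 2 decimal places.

36.00

By inclusion–exclusion:
Individual areas: |Patch 1| = 15, |Patch 2| = 30.
|Patch 1∩Patch 2|: x∈[3,6], y∈[7,10] → 3·3 = 9.
|Patch 1 ∪ Patch 2| = 45 − 9 = 36.00.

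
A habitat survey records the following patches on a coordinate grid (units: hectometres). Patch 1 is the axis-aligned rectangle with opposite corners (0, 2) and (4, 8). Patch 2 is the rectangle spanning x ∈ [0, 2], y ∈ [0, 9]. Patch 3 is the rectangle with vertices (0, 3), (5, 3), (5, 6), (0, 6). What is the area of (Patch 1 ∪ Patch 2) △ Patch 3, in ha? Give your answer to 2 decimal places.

|Patch 1 ∪ Patch 2| = 30.
|(Patch 1 ∪ Patch 2) ∩ Patch 3| = 12.
|(Patch 1 ∪ Patch 2) △ Patch 3| = 30 + 15 − 24 = 21.00.

21.00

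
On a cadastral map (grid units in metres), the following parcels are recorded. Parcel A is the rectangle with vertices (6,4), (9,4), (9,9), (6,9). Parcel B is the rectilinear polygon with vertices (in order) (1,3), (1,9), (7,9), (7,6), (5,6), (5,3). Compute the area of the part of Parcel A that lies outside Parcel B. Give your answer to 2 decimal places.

12.00

|Parcel A| = 15, |Parcel A∩Parcel B| = 3.
|Parcel A ∖ Parcel B| = |Parcel A| − |Parcel A∩Parcel B| = 15 − 3 = 12.00.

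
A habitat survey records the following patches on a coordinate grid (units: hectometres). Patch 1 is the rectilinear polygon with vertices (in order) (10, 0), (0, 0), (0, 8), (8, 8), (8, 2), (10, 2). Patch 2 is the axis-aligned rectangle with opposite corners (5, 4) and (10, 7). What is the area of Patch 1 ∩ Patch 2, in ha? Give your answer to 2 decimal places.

9.00

The intersection is the polygon with vertices (8,4), (5,4), (5,7), (8,7).
By the shoelace formula its area is 9.00.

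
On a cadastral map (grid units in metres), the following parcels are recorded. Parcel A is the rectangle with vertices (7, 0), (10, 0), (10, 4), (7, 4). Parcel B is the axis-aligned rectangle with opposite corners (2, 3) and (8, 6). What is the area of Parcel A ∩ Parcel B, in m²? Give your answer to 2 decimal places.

|Parcel A∩Parcel B|: x∈[7,8], y∈[3,4] → 1·1 = 1.

1.00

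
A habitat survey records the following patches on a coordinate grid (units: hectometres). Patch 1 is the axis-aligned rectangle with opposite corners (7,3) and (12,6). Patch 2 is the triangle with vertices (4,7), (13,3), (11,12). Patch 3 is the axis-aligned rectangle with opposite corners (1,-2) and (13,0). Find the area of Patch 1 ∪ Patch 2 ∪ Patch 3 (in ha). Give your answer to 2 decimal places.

68.28

By inclusion–exclusion:
Individual areas: |Patch 1| = 15, |Patch 2| = 36.5, |Patch 3| = 24.
|Patch 1∩Patch 2| = 7.2222.
|Patch 1∩Patch 3| = 0 (no overlap).
|Patch 2∩Patch 3| = 0.
|Patch 1∩Patch 2∩Patch 3| = 0.
|Patch 1 ∪ Patch 2 ∪ Patch 3| = 75.5 − 7.2222 + 0 = 68.28.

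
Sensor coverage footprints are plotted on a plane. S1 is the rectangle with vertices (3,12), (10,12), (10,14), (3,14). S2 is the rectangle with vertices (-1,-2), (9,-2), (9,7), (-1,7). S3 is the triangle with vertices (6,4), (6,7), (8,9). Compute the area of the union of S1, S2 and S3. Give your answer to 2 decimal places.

By inclusion–exclusion:
Individual areas: |S1| = 14, |S2| = 90, |S3| = 3.
|S1∩S2| = 0 (no overlap).
|S1∩S3| = 0.
|S2∩S3| = 1.8.
|S1∩S2∩S3| = 0.
|S1 ∪ S2 ∪ S3| = 107 − 1.8 + 0 = 105.20.

105.20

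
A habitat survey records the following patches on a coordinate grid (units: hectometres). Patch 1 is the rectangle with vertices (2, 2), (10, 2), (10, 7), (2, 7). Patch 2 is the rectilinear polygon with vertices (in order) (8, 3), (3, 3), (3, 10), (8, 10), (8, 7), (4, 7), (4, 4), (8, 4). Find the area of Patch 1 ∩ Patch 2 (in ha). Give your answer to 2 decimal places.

8.00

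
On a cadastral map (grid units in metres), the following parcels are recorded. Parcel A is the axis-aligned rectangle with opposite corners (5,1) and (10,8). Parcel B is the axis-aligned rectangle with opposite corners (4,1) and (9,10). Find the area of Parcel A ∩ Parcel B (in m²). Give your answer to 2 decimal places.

28.00

|Parcel A∩Parcel B|: x∈[5,9], y∈[1,8] → 4·7 = 28.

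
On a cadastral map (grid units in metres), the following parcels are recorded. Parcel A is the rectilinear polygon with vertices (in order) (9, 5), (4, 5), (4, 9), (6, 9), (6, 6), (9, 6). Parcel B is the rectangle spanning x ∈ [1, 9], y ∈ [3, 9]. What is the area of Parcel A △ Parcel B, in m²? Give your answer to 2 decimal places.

|Parcel A| = 11, |Parcel B| = 48, |Parcel A∩Parcel B| = 11.
|Parcel A △ Parcel B| = |Parcel A| + |Parcel B| − 2·|Parcel A∩Parcel B| = 11 + 48 − 22 = 37.00.

37.00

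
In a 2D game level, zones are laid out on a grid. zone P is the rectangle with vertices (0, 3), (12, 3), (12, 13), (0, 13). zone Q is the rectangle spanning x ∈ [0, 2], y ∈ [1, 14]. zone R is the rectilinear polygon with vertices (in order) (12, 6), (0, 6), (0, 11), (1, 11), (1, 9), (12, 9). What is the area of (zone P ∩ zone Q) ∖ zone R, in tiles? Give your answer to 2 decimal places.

12.00

|zone P ∩ zone Q| = 20.
|(zone P ∩ zone Q) ∩ zone R| = 8.
|(zone P ∩ zone Q) ∖ zone R| = 20 − 8 = 12.00.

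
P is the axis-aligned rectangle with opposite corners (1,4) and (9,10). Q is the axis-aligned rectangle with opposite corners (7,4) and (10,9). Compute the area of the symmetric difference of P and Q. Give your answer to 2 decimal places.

|P∩Q|: x∈[7,9], y∈[4,9] → 2·5 = 10.
|P △ Q| = |P| + |Q| − 2·|P∩Q| = 48 + 15 − 20 = 43.00.

43.00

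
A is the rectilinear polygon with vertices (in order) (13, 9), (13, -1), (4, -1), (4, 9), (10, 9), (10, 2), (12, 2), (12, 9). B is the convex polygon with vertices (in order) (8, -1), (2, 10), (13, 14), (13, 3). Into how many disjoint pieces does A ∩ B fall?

2

A ∩ B splits into 2 disjoint pieces (area 6.4, area 44.9583).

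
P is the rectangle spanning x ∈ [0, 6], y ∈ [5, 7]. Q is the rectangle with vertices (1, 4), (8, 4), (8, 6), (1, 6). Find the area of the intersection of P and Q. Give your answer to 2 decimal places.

|P∩Q|: x∈[1,6], y∈[5,6] → 5·1 = 5.

5.00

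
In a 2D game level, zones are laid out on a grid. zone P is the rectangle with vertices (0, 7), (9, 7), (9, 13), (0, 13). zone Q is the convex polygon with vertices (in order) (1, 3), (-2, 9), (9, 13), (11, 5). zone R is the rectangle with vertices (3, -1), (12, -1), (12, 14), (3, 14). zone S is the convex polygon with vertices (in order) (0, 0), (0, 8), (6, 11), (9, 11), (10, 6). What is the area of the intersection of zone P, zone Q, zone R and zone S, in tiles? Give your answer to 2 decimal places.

21.75

The intersection is the polygon with vertices (3,9.5), (6,11), (9,11), (9,7), (3,7).
By the shoelace formula its area is 21.75.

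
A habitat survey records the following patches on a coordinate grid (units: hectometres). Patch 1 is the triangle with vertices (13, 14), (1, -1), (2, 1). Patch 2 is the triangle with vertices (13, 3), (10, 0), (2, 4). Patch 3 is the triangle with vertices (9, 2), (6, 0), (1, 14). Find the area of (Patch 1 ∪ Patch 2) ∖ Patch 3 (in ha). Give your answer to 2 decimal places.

14.56

|Patch 1 ∪ Patch 2| = 22.1343.
|(Patch 1 ∪ Patch 2) ∩ Patch 3| = 7.5771.
|(Patch 1 ∪ Patch 2) ∖ Patch 3| = 22.1343 − 7.5771 = 14.56.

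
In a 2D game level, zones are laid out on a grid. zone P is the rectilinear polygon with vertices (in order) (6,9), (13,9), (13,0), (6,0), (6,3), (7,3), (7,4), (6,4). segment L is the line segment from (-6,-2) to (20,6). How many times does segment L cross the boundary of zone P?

2

The segment meets the boundary at (13,3.846), (6,1.692).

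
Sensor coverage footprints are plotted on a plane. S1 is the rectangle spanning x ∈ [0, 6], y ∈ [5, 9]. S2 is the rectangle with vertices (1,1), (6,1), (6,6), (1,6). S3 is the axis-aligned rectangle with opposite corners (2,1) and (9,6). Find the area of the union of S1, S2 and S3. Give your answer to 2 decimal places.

By inclusion–exclusion:
Individual areas: |S1| = 24, |S2| = 25, |S3| = 35.
|S1∩S2|: x∈[1,6], y∈[5,6] → 5·1 = 5.
|S1∩S3|: x∈[2,6], y∈[5,6] → 4·1 = 4.
|S2∩S3|: x∈[2,6], y∈[1,6] → 4·5 = 20.
|S1∩S2∩S3| = 4.
|S1 ∪ S2 ∪ S3| = 84 − 29 + 4 = 59.00.

59.00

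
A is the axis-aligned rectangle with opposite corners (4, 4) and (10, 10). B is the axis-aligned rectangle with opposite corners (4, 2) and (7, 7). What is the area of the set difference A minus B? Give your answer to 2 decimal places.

|A∩B|: x∈[4,7], y∈[4,7] → 3·3 = 9.
|A| = 36.
|A ∖ B| = |A| − |A∩B| = 36 − 9 = 27.00.

27.00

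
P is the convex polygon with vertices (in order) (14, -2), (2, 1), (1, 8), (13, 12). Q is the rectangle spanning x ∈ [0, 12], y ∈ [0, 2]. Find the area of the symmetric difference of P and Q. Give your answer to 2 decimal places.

|P| = 126.5, |Q| = 24, |P∩Q| = 18.0714.
|P △ Q| = |P| + |Q| − 2·|P∩Q| = 126.5 + 24 − 36.1429 = 114.36.

114.36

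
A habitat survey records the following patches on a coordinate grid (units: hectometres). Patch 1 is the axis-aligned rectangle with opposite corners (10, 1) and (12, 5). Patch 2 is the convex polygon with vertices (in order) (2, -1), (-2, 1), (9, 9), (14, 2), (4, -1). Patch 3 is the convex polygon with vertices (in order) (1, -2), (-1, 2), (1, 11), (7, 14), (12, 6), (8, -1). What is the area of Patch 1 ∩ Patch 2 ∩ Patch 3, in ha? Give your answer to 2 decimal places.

The intersection is the polygon with vertices (10,5), (11.429,5), (10,2.5).
By the shoelace formula its area is 1.79.

1.79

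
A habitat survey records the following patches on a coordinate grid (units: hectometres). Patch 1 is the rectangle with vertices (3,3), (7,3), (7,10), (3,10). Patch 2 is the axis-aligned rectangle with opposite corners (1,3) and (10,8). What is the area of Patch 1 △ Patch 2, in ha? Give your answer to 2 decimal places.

|Patch 1∩Patch 2|: x∈[3,7], y∈[3,8] → 4·5 = 20.
|Patch 1 △ Patch 2| = |Patch 1| + |Patch 2| − 2·|Patch 1∩Patch 2| = 28 + 45 − 40 = 33.00.

33.00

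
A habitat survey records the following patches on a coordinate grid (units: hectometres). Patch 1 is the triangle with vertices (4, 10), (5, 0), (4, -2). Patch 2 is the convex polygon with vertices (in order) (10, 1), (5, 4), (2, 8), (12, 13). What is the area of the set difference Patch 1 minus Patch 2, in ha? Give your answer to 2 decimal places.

|Patch 1| = 6, |Patch 1∩Patch 2| = 1.2088.
|Patch 1 ∖ Patch 2| = |Patch 1| − |Patch 1∩Patch 2| = 6 − 1.2088 = 4.79.

4.79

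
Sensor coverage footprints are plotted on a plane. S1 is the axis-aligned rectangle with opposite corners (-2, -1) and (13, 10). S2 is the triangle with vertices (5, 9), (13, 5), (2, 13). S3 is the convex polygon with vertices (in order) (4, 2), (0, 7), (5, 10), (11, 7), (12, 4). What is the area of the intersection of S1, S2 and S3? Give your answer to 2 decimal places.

5.74

The intersection is the polygon with vertices (11.24,6.28), (11.4,5.8), (5,9), (4.483,9.69), (5,10), (8.6,8.2).
By the shoelace formula its area is 5.74.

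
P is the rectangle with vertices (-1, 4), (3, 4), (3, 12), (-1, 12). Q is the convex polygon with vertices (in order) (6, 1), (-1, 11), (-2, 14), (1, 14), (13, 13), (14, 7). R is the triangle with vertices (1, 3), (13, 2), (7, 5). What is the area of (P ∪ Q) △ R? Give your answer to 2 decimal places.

|P ∪ Q| = 144.0714.
|(P ∪ Q) ∩ R| = 9.0627.
|(P ∪ Q) △ R| = 144.0714 + 15 − 18.1254 = 140.95.

140.95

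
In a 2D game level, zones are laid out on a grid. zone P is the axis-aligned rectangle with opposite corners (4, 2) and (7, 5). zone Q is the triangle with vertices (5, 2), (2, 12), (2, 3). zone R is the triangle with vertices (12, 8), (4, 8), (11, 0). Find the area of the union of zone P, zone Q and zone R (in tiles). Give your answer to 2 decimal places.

52.94

By inclusion–exclusion:
Individual areas: |zone P| = 9, |zone Q| = 13.5, |zone R| = 32.
|zone P∩zone Q| = 1.4833.
|zone P∩zone R| = 0.0804.
|zone Q∩zone R| = 0.
|zone P∩zone Q∩zone R| = 0.
|zone P ∪ zone Q ∪ zone R| = 54.5 − 1.5637 + 0 = 52.94.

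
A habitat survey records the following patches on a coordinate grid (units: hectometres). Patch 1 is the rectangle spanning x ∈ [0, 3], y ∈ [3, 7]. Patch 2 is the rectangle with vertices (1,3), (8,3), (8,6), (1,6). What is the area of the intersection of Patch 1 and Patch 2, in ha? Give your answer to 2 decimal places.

6.00

|Patch 1∩Patch 2|: x∈[1,3], y∈[3,6] → 2·3 = 6.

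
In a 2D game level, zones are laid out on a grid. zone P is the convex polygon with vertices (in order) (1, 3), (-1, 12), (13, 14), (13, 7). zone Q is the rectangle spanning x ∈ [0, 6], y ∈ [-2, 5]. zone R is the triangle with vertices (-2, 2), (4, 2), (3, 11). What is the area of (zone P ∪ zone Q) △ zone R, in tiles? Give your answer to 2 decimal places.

|zone P ∪ zone Q| = 142.7222.
|(zone P ∪ zone Q) ∩ zone R| = 22.9921.
|(zone P ∪ zone Q) △ zone R| = 142.7222 + 27 − 45.9841 = 123.74.

123.74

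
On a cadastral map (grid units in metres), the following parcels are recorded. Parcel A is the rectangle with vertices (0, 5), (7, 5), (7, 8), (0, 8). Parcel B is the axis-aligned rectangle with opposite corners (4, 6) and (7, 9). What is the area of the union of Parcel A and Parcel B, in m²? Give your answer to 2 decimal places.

24.00

By inclusion–exclusion:
Individual areas: |Parcel A| = 21, |Parcel B| = 9.
|Parcel A∩Parcel B|: x∈[4,7], y∈[6,8] → 3·2 = 6.
|Parcel A ∪ Parcel B| = 30 − 6 = 24.00.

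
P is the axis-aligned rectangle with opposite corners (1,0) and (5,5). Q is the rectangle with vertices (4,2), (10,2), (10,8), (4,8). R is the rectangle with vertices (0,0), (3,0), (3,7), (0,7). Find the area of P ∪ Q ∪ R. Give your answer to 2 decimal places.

64.00

By inclusion–exclusion:
Individual areas: |P| = 20, |Q| = 36, |R| = 21.
|P∩Q|: x∈[4,5], y∈[2,5] → 1·3 = 3.
|P∩R|: x∈[1,3], y∈[0,5] → 2·5 = 10.
|Q∩R| = 0 (no overlap).
|P∩Q∩R| = 0.
|P ∪ Q ∪ R| = 77 − 13 + 0 = 64.00.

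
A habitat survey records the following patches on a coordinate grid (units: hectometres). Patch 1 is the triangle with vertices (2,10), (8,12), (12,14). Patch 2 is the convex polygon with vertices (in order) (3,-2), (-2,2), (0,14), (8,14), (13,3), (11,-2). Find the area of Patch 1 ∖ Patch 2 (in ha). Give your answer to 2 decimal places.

0.55

|Patch 1| = 2, |Patch 1∩Patch 2| = 1.4484.
|Patch 1 ∖ Patch 2| = |Patch 1| − |Patch 1∩Patch 2| = 2 − 1.4484 = 0.55.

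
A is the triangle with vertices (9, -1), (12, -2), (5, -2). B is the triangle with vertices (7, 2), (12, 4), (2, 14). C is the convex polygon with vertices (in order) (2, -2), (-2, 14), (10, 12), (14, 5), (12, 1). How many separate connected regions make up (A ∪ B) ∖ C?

(A ∪ B) ∖ C splits into 2 disjoint pieces (area 3.5, area 0.1672).

2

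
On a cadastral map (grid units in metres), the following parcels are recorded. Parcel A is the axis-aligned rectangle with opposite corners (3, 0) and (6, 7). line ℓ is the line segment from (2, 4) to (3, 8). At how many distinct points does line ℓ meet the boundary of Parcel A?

The segment lies entirely outside Parcel A and never meets its boundary.

0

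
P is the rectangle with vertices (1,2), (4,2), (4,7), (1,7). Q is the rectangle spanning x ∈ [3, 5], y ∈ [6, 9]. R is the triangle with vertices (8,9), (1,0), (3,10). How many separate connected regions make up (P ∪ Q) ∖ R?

(P ∪ Q) ∖ R splits into 2 disjoint pieces (area 1.3413, area 4.5).

2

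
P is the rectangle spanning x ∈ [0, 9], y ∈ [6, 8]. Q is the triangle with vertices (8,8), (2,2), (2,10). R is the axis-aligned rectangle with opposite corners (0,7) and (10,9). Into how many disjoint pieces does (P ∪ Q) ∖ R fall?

2

(P ∪ Q) ∖ R splits into 2 disjoint pieces (area 17, area 1.5).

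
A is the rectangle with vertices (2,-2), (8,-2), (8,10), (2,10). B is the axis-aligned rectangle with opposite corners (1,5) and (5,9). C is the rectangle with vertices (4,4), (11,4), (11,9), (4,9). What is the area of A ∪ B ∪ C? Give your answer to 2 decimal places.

By inclusion–exclusion:
Individual areas: |A| = 72, |B| = 16, |C| = 35.
|A∩B|: x∈[2,5], y∈[5,9] → 3·4 = 12.
|A∩C|: x∈[4,8], y∈[4,9] → 4·5 = 20.
|B∩C|: x∈[4,5], y∈[5,9] → 1·4 = 4.
|A∩B∩C| = 4.
|A ∪ B ∪ C| = 123 − 36 + 4 = 91.00.

91.00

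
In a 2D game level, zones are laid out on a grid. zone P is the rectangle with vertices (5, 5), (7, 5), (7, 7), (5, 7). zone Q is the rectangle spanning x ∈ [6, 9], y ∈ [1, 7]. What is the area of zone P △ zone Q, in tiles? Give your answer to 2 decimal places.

|zone P∩zone Q|: x∈[6,7], y∈[5,7] → 1·2 = 2.
|zone P △ zone Q| = |zone P| + |zone Q| − 2·|zone P∩zone Q| = 4 + 18 − 4 = 18.00.

18.00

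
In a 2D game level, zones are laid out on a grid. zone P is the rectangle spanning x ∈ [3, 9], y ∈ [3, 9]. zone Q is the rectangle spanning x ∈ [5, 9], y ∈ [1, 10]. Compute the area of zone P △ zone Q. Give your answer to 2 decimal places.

24.00

|zone P∩zone Q|: x∈[5,9], y∈[3,9] → 4·6 = 24.
|zone P △ zone Q| = |zone P| + |zone Q| − 2·|zone P∩zone Q| = 36 + 36 − 48 = 24.00.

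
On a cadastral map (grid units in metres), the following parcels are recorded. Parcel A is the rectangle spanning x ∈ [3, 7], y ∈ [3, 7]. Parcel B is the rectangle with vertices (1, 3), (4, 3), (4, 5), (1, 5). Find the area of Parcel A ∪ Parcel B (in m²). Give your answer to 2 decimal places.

By inclusion–exclusion:
Individual areas: |Parcel A| = 16, |Parcel B| = 6.
|Parcel A∩Parcel B|: x∈[3,4], y∈[3,5] → 1·2 = 2.
|Parcel A ∪ Parcel B| = 22 − 2 = 20.00.

20.00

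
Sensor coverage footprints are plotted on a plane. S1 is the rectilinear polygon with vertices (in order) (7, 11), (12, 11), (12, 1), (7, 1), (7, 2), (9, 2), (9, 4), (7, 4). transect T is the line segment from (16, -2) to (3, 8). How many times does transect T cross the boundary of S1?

4

The segment meets the boundary at (7,4.923), (8.2,4), (9,3.385), (12,1.077).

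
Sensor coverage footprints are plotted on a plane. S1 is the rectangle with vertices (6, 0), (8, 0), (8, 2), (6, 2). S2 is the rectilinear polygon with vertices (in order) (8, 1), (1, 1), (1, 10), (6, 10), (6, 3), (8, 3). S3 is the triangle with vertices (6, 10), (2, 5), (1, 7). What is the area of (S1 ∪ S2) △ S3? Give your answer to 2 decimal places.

|S1 ∪ S2| = 51.
|(S1 ∪ S2) ∩ S3| = 6.5.
|(S1 ∪ S2) △ S3| = 51 + 6.5 − 13 = 44.50.

44.50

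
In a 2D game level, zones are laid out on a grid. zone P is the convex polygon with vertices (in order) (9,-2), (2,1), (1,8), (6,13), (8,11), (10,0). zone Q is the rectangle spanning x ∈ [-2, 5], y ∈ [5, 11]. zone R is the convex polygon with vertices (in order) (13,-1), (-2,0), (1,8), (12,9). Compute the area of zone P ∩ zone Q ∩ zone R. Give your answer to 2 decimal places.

12.08

The intersection is the polygon with vertices (5,5), (1.429,5), (1,8), (5,8.364).
By the shoelace formula its area is 12.08.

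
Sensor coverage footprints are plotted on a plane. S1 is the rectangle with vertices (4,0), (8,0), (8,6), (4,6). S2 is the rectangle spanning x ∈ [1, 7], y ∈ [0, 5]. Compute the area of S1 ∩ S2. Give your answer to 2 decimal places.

|S1∩S2|: x∈[4,7], y∈[0,5] → 3·5 = 15.

15.00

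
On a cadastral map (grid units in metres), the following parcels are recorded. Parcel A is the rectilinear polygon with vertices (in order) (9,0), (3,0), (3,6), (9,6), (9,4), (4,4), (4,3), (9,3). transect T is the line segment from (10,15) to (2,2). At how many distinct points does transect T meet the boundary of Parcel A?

2

The segment meets the boundary at (3,3.625), (4.462,6).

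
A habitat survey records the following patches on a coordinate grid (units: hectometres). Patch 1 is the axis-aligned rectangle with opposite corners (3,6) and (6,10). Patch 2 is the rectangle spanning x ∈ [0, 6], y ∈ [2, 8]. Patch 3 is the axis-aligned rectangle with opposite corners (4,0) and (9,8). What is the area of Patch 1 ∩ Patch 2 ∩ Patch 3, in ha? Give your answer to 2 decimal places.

The intersection is the polygon with vertices (4,6), (4,8), (6,8), (6,6).
By the shoelace formula its area is 4.00.

4.00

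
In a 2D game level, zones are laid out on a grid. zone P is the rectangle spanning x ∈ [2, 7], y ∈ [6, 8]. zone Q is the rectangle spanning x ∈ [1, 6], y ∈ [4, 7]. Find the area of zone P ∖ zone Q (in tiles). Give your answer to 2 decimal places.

|zone P∩zone Q|: x∈[2,6], y∈[6,7] → 4·1 = 4.
|zone P| = 10.
|zone P ∖ zone Q| = |zone P| − |zone P∩zone Q| = 10 − 4 = 6.00.

6.00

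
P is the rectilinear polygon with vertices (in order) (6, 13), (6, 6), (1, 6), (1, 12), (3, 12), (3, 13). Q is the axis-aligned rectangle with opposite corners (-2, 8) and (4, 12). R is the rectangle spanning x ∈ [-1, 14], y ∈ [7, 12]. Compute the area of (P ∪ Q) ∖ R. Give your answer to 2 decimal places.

12.00

|P ∪ Q| = 45.
|(P ∪ Q) ∩ R| = 33.
|(P ∪ Q) ∖ R| = 45 − 33 = 12.00.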